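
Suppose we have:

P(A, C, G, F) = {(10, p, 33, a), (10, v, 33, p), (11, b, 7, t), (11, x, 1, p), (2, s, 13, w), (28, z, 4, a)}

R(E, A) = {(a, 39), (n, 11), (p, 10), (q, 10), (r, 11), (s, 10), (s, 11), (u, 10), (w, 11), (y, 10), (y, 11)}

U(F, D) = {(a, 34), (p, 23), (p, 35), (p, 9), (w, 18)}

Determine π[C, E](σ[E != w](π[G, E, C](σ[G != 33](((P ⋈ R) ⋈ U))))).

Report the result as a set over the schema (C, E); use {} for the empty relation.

Natural join on A: {(10, p, 33, a, p), (10, p, 33, a, q), (10, p, 33, a, s), (10, p, 33, a, u), (10, p, 33, a, y), (10, v, 33, p, p), (10, v, 33, p, q), (10, v, 33, p, s), (10, v, 33, p, u), (10, v, 33, p, y), (11, b, 7, t, n), (11, b, 7, t, r), (11, b, 7, t, s), (11, b, 7, t, w), (11, b, 7, t, y), (11, x, 1, p, n), (11, x, 1, p, r), (11, x, 1, p, s), (11, x, 1, p, w), (11, x, 1, p, y)}
Natural join on F: {(10, p, 33, a, p, 34), (10, p, 33, a, q, 34), (10, p, 33, a, s, 34), (10, p, 33, a, u, 34), (10, p, 33, a, y, 34), (10, v, 33, p, p, 23), (10, v, 33, p, p, 35), (10, v, 33, p, p, 9), (10, v, 33, p, q, 23), (10, v, 33, p, q, 35), (10, v, 33, p, q, 9), (10, v, 33, p, s, 23), (10, v, 33, p, s, 35), (10, v, 33, p, s, 9), (10, v, 33, p, u, 23), (10, v, 33, p, u, 35), (10, v, 33, p, u, 9), (10, v, 33, p, y, 23), (10, v, 33, p, y, 35), (10, v, 33, p, y, 9), (11, x, 1, p, n, 23), (11, x, 1, p, n, 35), (11, x, 1, p, n, 9), (11, x, 1, p, r, 23), (11, x, 1, p, r, 35), (11, x, 1, p, r, 9), (11, x, 1, p, s, 23), (11, x, 1, p, s, 35), (11, x, 1, p, s, 9), (11, x, 1, p, w, 23), (11, x, 1, p, w, 35), (11, x, 1, p, w, 9), (11, x, 1, p, y, 23), (11, x, 1, p, y, 35), (11, x, 1, p, y, 9)}
Selection G != 33: {(11, x, 1, p, n, 23), (11, x, 1, p, n, 35), (11, x, 1, p, n, 9), (11, x, 1, p, r, 23), (11, x, 1, p, r, 35), (11, x, 1, p, r, 9), (11, x, 1, p, s, 23), (11, x, 1, p, s, 35), (11, x, 1, p, s, 9), (11, x, 1, p, w, 23), (11, x, 1, p, w, 35), (11, x, 1, p, w, 9), (11, x, 1, p, y, 23), (11, x, 1, p, y, 35), (11, x, 1, p, y, 9)}
π[G, E, C]: project onto (G, E, C) (10 duplicate(s) eliminated) → {(1, n, x), (1, r, x), (1, s, x), (1, w, x), (1, y, x)}
Selection E != w: {(1, n, x), (1, r, x), (1, s, x), (1, y, x)}
π[C, E]: project onto (C, E) → {(x, n), (x, r), (x, s), (x, y)}

{(x, n), (x, r), (x, s), (x, y)}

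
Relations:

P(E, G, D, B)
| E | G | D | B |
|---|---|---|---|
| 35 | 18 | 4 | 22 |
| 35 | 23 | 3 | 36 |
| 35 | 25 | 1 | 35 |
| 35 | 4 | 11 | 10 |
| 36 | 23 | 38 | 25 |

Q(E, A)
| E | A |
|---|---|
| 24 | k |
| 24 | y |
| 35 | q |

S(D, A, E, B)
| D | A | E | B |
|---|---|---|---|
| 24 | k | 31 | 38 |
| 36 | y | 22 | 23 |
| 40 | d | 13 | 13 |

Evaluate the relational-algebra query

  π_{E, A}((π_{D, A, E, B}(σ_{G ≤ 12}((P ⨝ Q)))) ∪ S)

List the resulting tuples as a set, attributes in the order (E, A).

{(13, d), (22, y), (31, k), (35, q)}

Joining P and Q on E yields {(35, 18, 4, 22, q), (35, 23, 3, 36, q), (35, 25, 1, 35, q), (35, 4, 11, 10, q)}.
Apply σ_{G ≤ 12}; surviving tuples: {(35, 4, 11, 10, q)}
π_{D, A, E, B} gives {(11, q, 35, 10)}.
Union: {(11, q, 35, 10)} with {(24, k, 31, 38), (36, y, 22, 23), (40, d, 13, 13)} → {(11, q, 35, 10), (24, k, 31, 38), (36, y, 22, 23), (40, d, 13, 13)}
π_{E, A} gives {(13, d), (22, y), (31, k), (35, q)}.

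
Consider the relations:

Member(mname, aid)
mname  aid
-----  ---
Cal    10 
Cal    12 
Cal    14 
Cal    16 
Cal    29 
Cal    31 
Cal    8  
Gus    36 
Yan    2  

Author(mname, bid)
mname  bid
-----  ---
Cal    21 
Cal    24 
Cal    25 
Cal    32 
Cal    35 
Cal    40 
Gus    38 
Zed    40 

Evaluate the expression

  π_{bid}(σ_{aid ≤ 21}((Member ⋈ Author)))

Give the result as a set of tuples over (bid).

{21, 24, 25, 32, 35, 40}

Joining Member and Author on mname yields {(Cal, 10, 21), (Cal, 10, 24), (Cal, 10, 25), (Cal, 10, 32), (Cal, 10, 35), (Cal, 10, 40), (Cal, 12, 21), (Cal, 12, 24), (Cal, 12, 25), (Cal, 12, 32), (Cal, 12, 35), (Cal, 12, 40), (Cal, 14, 21), (Cal, 14, 24), (Cal, 14, 25), (Cal, 14, 32), (Cal, 14, 35), (Cal, 14, 40), (Cal, 16, 21), (Cal, 16, 24), (Cal, 16, 25), (Cal, 16, 32), (Cal, 16, 35), (Cal, 16, 40), (Cal, 29, 21), (Cal, 29, 24), (Cal, 29, 25), (Cal, 29, 32), (Cal, 29, 35), (Cal, 29, 40), (Cal, 31, 21), (Cal, 31, 24), (Cal, 31, 25), (Cal, 31, 32), (Cal, 31, 35), (Cal, 31, 40), (Cal, 8, 21), (Cal, 8, 24), (Cal, 8, 25), (Cal, 8, 32), (Cal, 8, 35), (Cal, 8, 40), (Gus, 36, 38)}.
Filtering on aid ≤ 21 leaves {(Cal, 10, 21), (Cal, 10, 24), (Cal, 10, 25), (Cal, 10, 32), (Cal, 10, 35), (Cal, 10, 40), (Cal, 12, 21), (Cal, 12, 24), (Cal, 12, 25), (Cal, 12, 32), (Cal, 12, 35), (Cal, 12, 40), (Cal, 14, 21), (Cal, 14, 24), (Cal, 14, 25), (Cal, 14, 32), (Cal, 14, 35), (Cal, 14, 40), (Cal, 16, 21), (Cal, 16, 24), (Cal, 16, 25), (Cal, 16, 32), (Cal, 16, 35), (Cal, 16, 40), (Cal, 8, 21), (Cal, 8, 24), (Cal, 8, 25), (Cal, 8, 32), (Cal, 8, 35), (Cal, 8, 40)}.
π_{bid} gives {21, 24, 25, 32, 35, 40} (24 duplicate(s) eliminated).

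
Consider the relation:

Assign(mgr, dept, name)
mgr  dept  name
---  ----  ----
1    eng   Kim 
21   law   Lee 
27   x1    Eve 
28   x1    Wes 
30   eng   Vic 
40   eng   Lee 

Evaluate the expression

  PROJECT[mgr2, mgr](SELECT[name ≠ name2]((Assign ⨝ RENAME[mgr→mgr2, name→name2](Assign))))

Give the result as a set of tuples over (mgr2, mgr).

ρ[mgr→mgr2, name→name2]: schema becomes (mgr2, dept, name2); tuples unchanged.
Natural join on dept: {(1, eng, Kim, 1, Kim), (1, eng, Kim, 30, Vic), (1, eng, Kim, 40, Lee), (21, law, Lee, 21, Lee), (27, x1, Eve, 27, Eve), (27, x1, Eve, 28, Wes), (28, x1, Wes, 27, Eve), (28, x1, Wes, 28, Wes), (30, eng, Vic, 1, Kim), (30, eng, Vic, 30, Vic), (30, eng, Vic, 40, Lee), (40, eng, Lee, 1, Kim), (40, eng, Lee, 30, Vic), (40, eng, Lee, 40, Lee)}
Apply σ_{name ≠ name2}; surviving tuples: {(1, eng, Kim, 30, Vic), (1, eng, Kim, 40, Lee), (27, x1, Eve, 28, Wes), (28, x1, Wes, 27, Eve), (30, eng, Vic, 1, Kim), (30, eng, Vic, 40, Lee), (40, eng, Lee, 1, Kim), (40, eng, Lee, 30, Vic)}
π[mgr2, mgr]: project onto (mgr2, mgr) → {(1, 30), (1, 40), (27, 28), (28, 27), (30, 1), (30, 40), (40, 1), (40, 30)}

{(1, 30), (1, 40), (27, 28), (28, 27), (30, 1), (30, 40), (40, 1), (40, 30)}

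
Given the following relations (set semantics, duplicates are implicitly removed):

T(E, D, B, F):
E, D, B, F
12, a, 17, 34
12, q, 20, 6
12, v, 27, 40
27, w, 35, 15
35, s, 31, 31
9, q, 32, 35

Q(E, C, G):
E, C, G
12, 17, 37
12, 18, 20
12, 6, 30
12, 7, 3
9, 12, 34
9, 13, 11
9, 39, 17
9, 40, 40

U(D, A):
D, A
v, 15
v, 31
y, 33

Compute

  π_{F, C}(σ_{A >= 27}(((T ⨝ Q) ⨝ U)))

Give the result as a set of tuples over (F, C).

{(40, 17), (40, 18), (40, 6), (40, 7)}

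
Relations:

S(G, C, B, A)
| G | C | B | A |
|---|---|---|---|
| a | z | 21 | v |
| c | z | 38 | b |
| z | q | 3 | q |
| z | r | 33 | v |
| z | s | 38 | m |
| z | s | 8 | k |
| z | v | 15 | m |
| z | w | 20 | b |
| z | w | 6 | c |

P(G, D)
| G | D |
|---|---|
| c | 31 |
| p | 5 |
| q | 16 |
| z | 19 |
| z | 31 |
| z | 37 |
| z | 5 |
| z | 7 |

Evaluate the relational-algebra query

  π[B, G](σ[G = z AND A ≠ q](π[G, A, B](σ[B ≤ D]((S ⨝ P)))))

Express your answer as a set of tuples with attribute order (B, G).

Joining S and P on G yields {(c, z, 38, b, 31), (z, q, 3, q, 19), (z, q, 3, q, 31), (z, q, 3, q, 37), (z, q, 3, q, 5), (z, q, 3, q, 7), (z, r, 33, v, 19), (z, r, 33, v, 31), (z, r, 33, v, 37), (z, r, 33, v, 5), (z, r, 33, v, 7), (z, s, 38, m, 19), (z, s, 38, m, 31), (z, s, 38, m, 37), (z, s, 38, m, 5), (z, s, 38, m, 7), (z, s, 8, k, 19), (z, s, 8, k, 31), (z, s, 8, k, 37), (z, s, 8, k, 5), (z, s, 8, k, 7), (z, v, 15, m, 19), (z, v, 15, m, 31), (z, v, 15, m, 37), (z, v, 15, m, 5), (z, v, 15, m, 7), (z, w, 20, b, 19), (z, w, 20, b, 31), (z, w, 20, b, 37), (z, w, 20, b, 5), (z, w, 20, b, 7), (z, w, 6, c, 19), (z, w, 6, c, 31), (z, w, 6, c, 37), (z, w, 6, c, 5), (z, w, 6, c, 7)}.
Filtering on B ≤ D leaves {(z, q, 3, q, 19), (z, q, 3, q, 31), (z, q, 3, q, 37), (z, q, 3, q, 5), (z, q, 3, q, 7), (z, r, 33, v, 37), (z, s, 8, k, 19), (z, s, 8, k, 31), (z, s, 8, k, 37), (z, v, 15, m, 19), (z, v, 15, m, 31), (z, v, 15, m, 37), (z, w, 20, b, 31), (z, w, 20, b, 37), (z, w, 6, c, 19), (z, w, 6, c, 31), (z, w, 6, c, 37), (z, w, 6, c, 7)}.
Keep only column(s) G, A, B (12 duplicate(s) eliminated): {(z, b, 20), (z, c, 6), (z, k, 8), (z, m, 15), (z, q, 3), (z, v, 33)}
Filtering on G = z AND A ≠ q leaves {(z, b, 20), (z, c, 6), (z, k, 8), (z, m, 15), (z, v, 33)}.
Keep only column(s) B, G: {(15, z), (20, z), (33, z), (6, z), (8, z)}

{(15, z), (20, z), (33, z), (6, z), (8, z)}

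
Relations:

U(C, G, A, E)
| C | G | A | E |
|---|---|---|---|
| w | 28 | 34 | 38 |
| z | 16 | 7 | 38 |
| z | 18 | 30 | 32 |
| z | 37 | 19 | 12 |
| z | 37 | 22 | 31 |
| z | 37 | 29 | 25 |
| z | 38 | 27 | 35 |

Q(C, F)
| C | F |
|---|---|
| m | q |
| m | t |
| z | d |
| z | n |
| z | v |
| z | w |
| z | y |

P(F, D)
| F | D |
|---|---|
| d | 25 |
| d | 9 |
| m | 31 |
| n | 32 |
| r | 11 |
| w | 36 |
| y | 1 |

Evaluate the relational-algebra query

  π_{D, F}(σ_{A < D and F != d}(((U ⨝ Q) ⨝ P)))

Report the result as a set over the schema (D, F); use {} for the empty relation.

{(32, n), (36, w)}

Joining U and Q on C yields {(z, 16, 7, 38, d), (z, 16, 7, 38, n), (z, 16, 7, 38, v), (z, 16, 7, 38, w), (z, 16, 7, 38, y), (z, 18, 30, 32, d), (z, 18, 30, 32, n), (z, 18, 30, 32, v), (z, 18, 30, 32, w), (z, 18, 30, 32, y), (z, 37, 19, 12, d), (z, 37, 19, 12, n), (z, 37, 19, 12, v), (z, 37, 19, 12, w), (z, 37, 19, 12, y), (z, 37, 22, 31, d), (z, 37, 22, 31, n), (z, 37, 22, 31, v), (z, 37, 22, 31, w), (z, 37, 22, 31, y), (z, 37, 29, 25, d), (z, 37, 29, 25, n), (z, 37, 29, 25, v), (z, 37, 29, 25, w), (z, 37, 29, 25, y), (z, 38, 27, 35, d), (z, 38, 27, 35, n), (z, 38, 27, 35, v), (z, 38, 27, 35, w), (z, 38, 27, 35, y)}.
Joining (U ⨝ Q) and P on F yields {(z, 16, 7, 38, d, 25), (z, 16, 7, 38, d, 9), (z, 16, 7, 38, n, 32), (z, 16, 7, 38, w, 36), (z, 16, 7, 38, y, 1), (z, 18, 30, 32, d, 25), (z, 18, 30, 32, d, 9), (z, 18, 30, 32, n, 32), (z, 18, 30, 32, w, 36), (z, 18, 30, 32, y, 1), (z, 37, 19, 12, d, 25), (z, 37, 19, 12, d, 9), (z, 37, 19, 12, n, 32), (z, 37, 19, 12, w, 36), (z, 37, 19, 12, y, 1), (z, 37, 22, 31, d, 25), (z, 37, 22, 31, d, 9), (z, 37, 22, 31, n, 32), (z, 37, 22, 31, w, 36), (z, 37, 22, 31, y, 1), (z, 37, 29, 25, d, 25), (z, 37, 29, 25, d, 9), (z, 37, 29, 25, n, 32), (z, 37, 29, 25, w, 36), (z, 37, 29, 25, y, 1), (z, 38, 27, 35, d, 25), (z, 38, 27, 35, d, 9), (z, 38, 27, 35, n, 32), (z, 38, 27, 35, w, 36), (z, 38, 27, 35, y, 1)}.
Apply σ_{A < D and F != d}; surviving tuples: {(z, 16, 7, 38, n, 32), (z, 16, 7, 38, w, 36), (z, 18, 30, 32, n, 32), (z, 18, 30, 32, w, 36), (z, 37, 19, 12, n, 32), (z, 37, 19, 12, w, 36), (z, 37, 22, 31, n, 32), (z, 37, 22, 31, w, 36), (z, 37, 29, 25, n, 32), (z, 37, 29, 25, w, 36), (z, 38, 27, 35, n, 32), (z, 38, 27, 35, w, 36)}
Keep only column(s) D, F (10 duplicate(s) eliminated): {(32, n), (36, w)}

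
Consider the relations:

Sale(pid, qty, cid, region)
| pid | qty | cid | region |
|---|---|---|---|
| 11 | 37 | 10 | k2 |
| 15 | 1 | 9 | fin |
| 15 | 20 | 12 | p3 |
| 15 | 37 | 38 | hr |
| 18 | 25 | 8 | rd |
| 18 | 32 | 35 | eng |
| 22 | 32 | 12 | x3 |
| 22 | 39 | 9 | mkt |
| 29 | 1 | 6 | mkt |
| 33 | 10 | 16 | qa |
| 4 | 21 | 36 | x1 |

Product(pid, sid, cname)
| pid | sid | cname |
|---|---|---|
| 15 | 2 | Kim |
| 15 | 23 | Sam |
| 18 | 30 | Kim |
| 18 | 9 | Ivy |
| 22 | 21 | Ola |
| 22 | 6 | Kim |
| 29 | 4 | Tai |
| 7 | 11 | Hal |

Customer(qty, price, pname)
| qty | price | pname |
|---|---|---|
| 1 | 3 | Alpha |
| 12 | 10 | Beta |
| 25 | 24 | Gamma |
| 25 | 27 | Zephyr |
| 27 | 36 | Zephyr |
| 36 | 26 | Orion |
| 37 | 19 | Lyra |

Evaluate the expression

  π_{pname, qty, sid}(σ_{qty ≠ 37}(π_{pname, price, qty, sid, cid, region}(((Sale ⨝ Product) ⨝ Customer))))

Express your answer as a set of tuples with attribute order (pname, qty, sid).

{(Alpha, 1, 2), (Alpha, 1, 23), (Alpha, 1, 4), (Gamma, 25, 30), (Gamma, 25, 9), (Zephyr, 25, 30), (Zephyr, 25, 9)}

Natural join on pid: {(15, 1, 9, fin, 2, Kim), (15, 1, 9, fin, 23, Sam), (15, 20, 12, p3, 2, Kim), (15, 20, 12, p3, 23, Sam), (15, 37, 38, hr, 2, Kim), (15, 37, 38, hr, 23, Sam), (18, 25, 8, rd, 30, Kim), (18, 25, 8, rd, 9, Ivy), (18, 32, 35, eng, 30, Kim), (18, 32, 35, eng, 9, Ivy), (22, 32, 12, x3, 21, Ola), (22, 32, 12, x3, 6, Kim), (22, 39, 9, mkt, 21, Ola), (22, 39, 9, mkt, 6, Kim), (29, 1, 6, mkt, 4, Tai)}
Natural join on qty: {(15, 1, 9, fin, 2, Kim, 3, Alpha), (15, 1, 9, fin, 23, Sam, 3, Alpha), (15, 37, 38, hr, 2, Kim, 19, Lyra), (15, 37, 38, hr, 23, Sam, 19, Lyra), (18, 25, 8, rd, 30, Kim, 24, Gamma), (18, 25, 8, rd, 30, Kim, 27, Zephyr), (18, 25, 8, rd, 9, Ivy, 24, Gamma), (18, 25, 8, rd, 9, Ivy, 27, Zephyr), (29, 1, 6, mkt, 4, Tai, 3, Alpha)}
Projecting to pname, price, qty, sid, cid, region: {(Alpha, 3, 1, 2, 9, fin), (Alpha, 3, 1, 23, 9, fin), (Alpha, 3, 1, 4, 6, mkt), (Gamma, 24, 25, 30, 8, rd), (Gamma, 24, 25, 9, 8, rd), (Lyra, 19, 37, 2, 38, hr), (Lyra, 19, 37, 23, 38, hr), (Zephyr, 27, 25, 30, 8, rd), (Zephyr, 27, 25, 9, 8, rd)}
Selection qty ≠ 37: {(Alpha, 3, 1, 2, 9, fin), (Alpha, 3, 1, 23, 9, fin), (Alpha, 3, 1, 4, 6, mkt), (Gamma, 24, 25, 30, 8, rd), (Gamma, 24, 25, 9, 8, rd), (Zephyr, 27, 25, 30, 8, rd), (Zephyr, 27, 25, 9, 8, rd)}
Projecting to pname, qty, sid: {(Alpha, 1, 2), (Alpha, 1, 23), (Alpha, 1, 4), (Gamma, 25, 30), (Gamma, 25, 9), (Zephyr, 25, 30), (Zephyr, 25, 9)}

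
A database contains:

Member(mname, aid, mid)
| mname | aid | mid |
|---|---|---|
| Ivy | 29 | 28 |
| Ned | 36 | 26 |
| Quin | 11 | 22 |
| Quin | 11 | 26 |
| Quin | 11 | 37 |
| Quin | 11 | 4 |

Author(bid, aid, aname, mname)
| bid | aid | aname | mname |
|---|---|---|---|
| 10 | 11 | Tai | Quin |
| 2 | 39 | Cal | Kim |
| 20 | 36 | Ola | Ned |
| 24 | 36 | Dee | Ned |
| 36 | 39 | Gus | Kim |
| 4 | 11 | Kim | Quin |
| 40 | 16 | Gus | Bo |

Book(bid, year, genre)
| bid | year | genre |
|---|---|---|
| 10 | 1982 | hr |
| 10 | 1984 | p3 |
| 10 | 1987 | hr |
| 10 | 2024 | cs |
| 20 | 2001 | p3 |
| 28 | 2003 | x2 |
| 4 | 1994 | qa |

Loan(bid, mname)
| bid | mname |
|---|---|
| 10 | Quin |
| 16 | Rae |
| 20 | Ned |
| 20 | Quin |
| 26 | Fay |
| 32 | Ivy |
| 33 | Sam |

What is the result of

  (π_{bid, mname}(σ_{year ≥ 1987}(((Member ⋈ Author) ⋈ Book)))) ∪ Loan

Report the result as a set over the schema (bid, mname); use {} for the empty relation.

Member ⋈ Author (natural join on mname, aid): {(Ned, 36, 26, 20, Ola), (Ned, 36, 26, 24, Dee), (Quin, 11, 22, 10, Tai), (Quin, 11, 22, 4, Kim), (Quin, 11, 26, 10, Tai), (Quin, 11, 26, 4, Kim), (Quin, 11, 37, 10, Tai), (Quin, 11, 37, 4, Kim), (Quin, 11, 4, 10, Tai), (Quin, 11, 4, 4, Kim)}
(Member ⋈ Author) ⋈ Book (natural join on bid): {(Ned, 36, 26, 20, Ola, 2001, p3), (Quin, 11, 22, 10, Tai, 1982, hr), (Quin, 11, 22, 10, Tai, 1984, p3), (Quin, 11, 22, 10, Tai, 1987, hr), (Quin, 11, 22, 10, Tai, 2024, cs), (Quin, 11, 22, 4, Kim, 1994, qa), (Quin, 11, 26, 10, Tai, 1982, hr), (Quin, 11, 26, 10, Tai, 1984, p3), (Quin, 11, 26, 10, Tai, 1987, hr), (Quin, 11, 26, 10, Tai, 2024, cs), (Quin, 11, 26, 4, Kim, 1994, qa), (Quin, 11, 37, 10, Tai, 1982, hr), (Quin, 11, 37, 10, Tai, 1984, p3), (Quin, 11, 37, 10, Tai, 1987, hr), (Quin, 11, 37, 10, Tai, 2024, cs), (Quin, 11, 37, 4, Kim, 1994, qa), (Quin, 11, 4, 10, Tai, 1982, hr), (Quin, 11, 4, 10, Tai, 1984, p3), (Quin, 11, 4, 10, Tai, 1987, hr), (Quin, 11, 4, 10, Tai, 2024, cs), (Quin, 11, 4, 4, Kim, 1994, qa)}
σ[year ≥ 1987]: keep tuples satisfying year ≥ 1987 → {(Ned, 36, 26, 20, Ola, 2001, p3), (Quin, 11, 22, 10, Tai, 1987, hr), (Quin, 11, 22, 10, Tai, 2024, cs), (Quin, 11, 22, 4, Kim, 1994, qa), (Quin, 11, 26, 10, Tai, 1987, hr), (Quin, 11, 26, 10, Tai, 2024, cs), (Quin, 11, 26, 4, Kim, 1994, qa), (Quin, 11, 37, 10, Tai, 1987, hr), (Quin, 11, 37, 10, Tai, 2024, cs), (Quin, 11, 37, 4, Kim, 1994, qa), (Quin, 11, 4, 10, Tai, 1987, hr), (Quin, 11, 4, 10, Tai, 2024, cs), (Quin, 11, 4, 4, Kim, 1994, qa)}
Keep only column(s) bid, mname (10 duplicate(s) eliminated): {(10, Quin), (20, Ned), (4, Quin)}
Union: {(10, Quin), (20, Ned), (4, Quin)} with {(10, Quin), (16, Rae), (20, Ned), (20, Quin), (26, Fay), (32, Ivy), (33, Sam)} → {(10, Quin), (16, Rae), (20, Ned), (20, Quin), (26, Fay), (32, Ivy), (33, Sam), (4, Quin)}

{(10, Quin), (16, Rae), (20, Ned), (20, Quin), (26, Fay), (32, Ivy), (33, Sam), (4, Quin)}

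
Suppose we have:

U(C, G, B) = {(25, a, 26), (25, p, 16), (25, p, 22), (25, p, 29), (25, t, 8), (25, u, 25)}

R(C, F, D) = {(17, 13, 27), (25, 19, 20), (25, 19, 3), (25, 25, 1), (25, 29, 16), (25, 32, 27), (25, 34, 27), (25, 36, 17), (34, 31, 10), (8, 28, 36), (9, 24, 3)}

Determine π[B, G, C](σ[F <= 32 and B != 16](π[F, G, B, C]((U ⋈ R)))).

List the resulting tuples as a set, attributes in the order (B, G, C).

{(22, p, 25), (25, u, 25), (26, a, 25), (29, p, 25), (8, t, 25)}

U ⋈ R (natural join on C): {(25, a, 26, 19, 20), (25, a, 26, 19, 3), (25, a, 26, 25, 1), (25, a, 26, 29, 16), (25, a, 26, 32, 27), (25, a, 26, 34, 27), (25, a, 26, 36, 17), (25, p, 16, 19, 20), (25, p, 16, 19, 3), (25, p, 16, 25, 1), (25, p, 16, 29, 16), (25, p, 16, 32, 27), (25, p, 16, 34, 27), (25, p, 16, 36, 17), (25, p, 22, 19, 20), (25, p, 22, 19, 3), (25, p, 22, 25, 1), (25, p, 22, 29, 16), (25, p, 22, 32, 27), (25, p, 22, 34, 27), (25, p, 22, 36, 17), (25, p, 29, 19, 20), (25, p, 29, 19, 3), (25, p, 29, 25, 1), (25, p, 29, 29, 16), (25, p, 29, 32, 27), (25, p, 29, 34, 27), (25, p, 29, 36, 17), (25, t, 8, 19, 20), (25, t, 8, 19, 3), (25, t, 8, 25, 1), (25, t, 8, 29, 16), (25, t, 8, 32, 27), (25, t, 8, 34, 27), (25, t, 8, 36, 17), (25, u, 25, 19, 20), (25, u, 25, 19, 3), (25, u, 25, 25, 1), (25, u, 25, 29, 16), (25, u, 25, 32, 27), (25, u, 25, 34, 27), (25, u, 25, 36, 17)}
π[F, G, B, C]: project onto (F, G, B, C) (6 duplicate(s) eliminated) → {(19, a, 26, 25), (19, p, 16, 25), (19, p, 22, 25), (19, p, 29, 25), (19, t, 8, 25), (19, u, 25, 25), (25, a, 26, 25), (25, p, 16, 25), (25, p, 22, 25), (25, p, 29, 25), (25, t, 8, 25), (25, u, 25, 25), (29, a, 26, 25), (29, p, 16, 25), (29, p, 22, 25), (29, p, 29, 25), (29, t, 8, 25), (29, u, 25, 25), (32, a, 26, 25), (32, p, 16, 25), (32, p, 22, 25), (32, p, 29, 25), (32, t, 8, 25), (32, u, 25, 25), (34, a, 26, 25), (34, p, 16, 25), (34, p, 22, 25), (34, p, 29, 25), (34, t, 8, 25), (34, u, 25, 25), (36, a, 26, 25), (36, p, 16, 25), (36, p, 22, 25), (36, p, 29, 25), (36, t, 8, 25), (36, u, 25, 25)}
Selection F <= 32 and B != 16: {(19, a, 26, 25), (19, p, 22, 25), (19, p, 29, 25), (19, t, 8, 25), (19, u, 25, 25), (25, a, 26, 25), (25, p, 22, 25), (25, p, 29, 25), (25, t, 8, 25), (25, u, 25, 25), (29, a, 26, 25), (29, p, 22, 25), (29, p, 29, 25), (29, t, 8, 25), (29, u, 25, 25), (32, a, 26, 25), (32, p, 22, 25), (32, p, 29, 25), (32, t, 8, 25), (32, u, 25, 25)}
π[B, G, C]: project onto (B, G, C) (15 duplicate(s) eliminated) → {(22, p, 25), (25, u, 25), (26, a, 25), (29, p, 25), (8, t, 25)}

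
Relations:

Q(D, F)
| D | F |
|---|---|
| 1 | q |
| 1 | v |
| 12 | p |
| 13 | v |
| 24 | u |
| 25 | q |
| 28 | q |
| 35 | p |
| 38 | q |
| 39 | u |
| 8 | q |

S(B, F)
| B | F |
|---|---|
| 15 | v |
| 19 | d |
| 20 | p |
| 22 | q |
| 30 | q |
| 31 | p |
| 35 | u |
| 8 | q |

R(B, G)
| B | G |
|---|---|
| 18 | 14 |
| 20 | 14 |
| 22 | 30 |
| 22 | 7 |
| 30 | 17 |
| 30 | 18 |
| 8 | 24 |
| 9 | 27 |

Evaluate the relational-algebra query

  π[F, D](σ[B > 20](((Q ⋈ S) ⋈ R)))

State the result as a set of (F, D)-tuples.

{(q, 1), (q, 25), (q, 28), (q, 38), (q, 8)}

Joining Q and S on F yields {(1, q, 22), (1, q, 30), (1, q, 8), (1, v, 15), (12, p, 20), (12, p, 31), (13, v, 15), (24, u, 35), (25, q, 22), (25, q, 30), (25, q, 8), (28, q, 22), (28, q, 30), (28, q, 8), (35, p, 20), (35, p, 31), (38, q, 22), (38, q, 30), (38, q, 8), (39, u, 35), (8, q, 22), (8, q, 30), (8, q, 8)}.
Joining (Q ⋈ S) and R on B yields {(1, q, 22, 30), (1, q, 22, 7), (1, q, 30, 17), (1, q, 30, 18), (1, q, 8, 24), (12, p, 20, 14), (25, q, 22, 30), (25, q, 22, 7), (25, q, 30, 17), (25, q, 30, 18), (25, q, 8, 24), (28, q, 22, 30), (28, q, 22, 7), (28, q, 30, 17), (28, q, 30, 18), (28, q, 8, 24), (35, p, 20, 14), (38, q, 22, 30), (38, q, 22, 7), (38, q, 30, 17), (38, q, 30, 18), (38, q, 8, 24), (8, q, 22, 30), (8, q, 22, 7), (8, q, 30, 17), (8, q, 30, 18), (8, q, 8, 24)}.
σ[B > 20]: keep tuples satisfying B > 20 → {(1, q, 22, 30), (1, q, 22, 7), (1, q, 30, 17), (1, q, 30, 18), (25, q, 22, 30), (25, q, 22, 7), (25, q, 30, 17), (25, q, 30, 18), (28, q, 22, 30), (28, q, 22, 7), (28, q, 30, 17), (28, q, 30, 18), (38, q, 22, 30), (38, q, 22, 7), (38, q, 30, 17), (38, q, 30, 18), (8, q, 22, 30), (8, q, 22, 7), (8, q, 30, 17), (8, q, 30, 18)}
π[F, D]: project onto (F, D) (15 duplicate(s) eliminated) → {(q, 1), (q, 25), (q, 28), (q, 38), (q, 8)}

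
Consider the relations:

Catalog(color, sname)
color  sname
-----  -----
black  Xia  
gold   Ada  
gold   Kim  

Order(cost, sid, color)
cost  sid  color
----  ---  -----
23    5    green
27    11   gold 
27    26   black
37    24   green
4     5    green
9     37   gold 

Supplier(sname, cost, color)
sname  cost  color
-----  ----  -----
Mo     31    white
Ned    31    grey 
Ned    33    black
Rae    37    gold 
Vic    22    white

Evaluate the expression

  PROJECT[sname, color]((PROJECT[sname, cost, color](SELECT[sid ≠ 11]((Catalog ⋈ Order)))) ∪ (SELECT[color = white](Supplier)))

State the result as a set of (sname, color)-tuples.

{(Ada, gold), (Kim, gold), (Mo, white), (Vic, white), (Xia, black)}

Joining Catalog and Order on color yields {(black, Xia, 27, 26), (gold, Ada, 27, 11), (gold, Ada, 9, 37), (gold, Kim, 27, 11), (gold, Kim, 9, 37)}.
Selection sid ≠ 11: {(black, Xia, 27, 26), (gold, Ada, 9, 37), (gold, Kim, 9, 37)}
Projecting to sname, cost, color: {(Ada, 9, gold), (Kim, 9, gold), (Xia, 27, black)}
Selection color = white: {(Mo, 31, white), (Vic, 22, white)}
Taking the union: {(Ada, 9, gold), (Kim, 9, gold), (Mo, 31, white), (Vic, 22, white), (Xia, 27, black)}
Projecting to sname, color: {(Ada, gold), (Kim, gold), (Mo, white), (Vic, white), (Xia, black)}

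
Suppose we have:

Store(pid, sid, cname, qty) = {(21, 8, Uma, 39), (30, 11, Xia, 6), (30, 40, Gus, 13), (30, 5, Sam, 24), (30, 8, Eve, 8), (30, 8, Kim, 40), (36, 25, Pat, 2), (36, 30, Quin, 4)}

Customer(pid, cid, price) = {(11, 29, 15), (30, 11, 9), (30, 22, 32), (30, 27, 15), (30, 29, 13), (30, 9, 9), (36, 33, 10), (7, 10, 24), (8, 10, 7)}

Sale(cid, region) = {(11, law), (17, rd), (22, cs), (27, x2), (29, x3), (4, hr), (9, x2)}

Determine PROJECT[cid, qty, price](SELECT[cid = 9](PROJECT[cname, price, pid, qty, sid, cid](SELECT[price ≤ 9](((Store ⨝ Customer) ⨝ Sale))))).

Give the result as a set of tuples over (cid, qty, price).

Store ⋈ Customer (natural join on pid): {(30, 11, Xia, 6, 11, 9), (30, 11, Xia, 6, 22, 32), (30, 11, Xia, 6, 27, 15), (30, 11, Xia, 6, 29, 13), (30, 11, Xia, 6, 9, 9), (30, 40, Gus, 13, 11, 9), (30, 40, Gus, 13, 22, 32), (30, 40, Gus, 13, 27, 15), (30, 40, Gus, 13, 29, 13), (30, 40, Gus, 13, 9, 9), (30, 5, Sam, 24, 11, 9), (30, 5, Sam, 24, 22, 32), (30, 5, Sam, 24, 27, 15), (30, 5, Sam, 24, 29, 13), (30, 5, Sam, 24, 9, 9), (30, 8, Eve, 8, 11, 9), (30, 8, Eve, 8, 22, 32), (30, 8, Eve, 8, 27, 15), (30, 8, Eve, 8, 29, 13), (30, 8, Eve, 8, 9, 9), (30, 8, Kim, 40, 11, 9), (30, 8, Kim, 40, 22, 32), (30, 8, Kim, 40, 27, 15), (30, 8, Kim, 40, 29, 13), (30, 8, Kim, 40, 9, 9), (36, 25, Pat, 2, 33, 10), (36, 30, Quin, 4, 33, 10)}
(Store ⨝ Customer) ⋈ Sale (natural join on cid): {(30, 11, Xia, 6, 11, 9, law), (30, 11, Xia, 6, 22, 32, cs), (30, 11, Xia, 6, 27, 15, x2), (30, 11, Xia, 6, 29, 13, x3), (30, 11, Xia, 6, 9, 9, x2), (30, 40, Gus, 13, 11, 9, law), (30, 40, Gus, 13, 22, 32, cs), (30, 40, Gus, 13, 27, 15, x2), (30, 40, Gus, 13, 29, 13, x3), (30, 40, Gus, 13, 9, 9, x2), (30, 5, Sam, 24, 11, 9, law), (30, 5, Sam, 24, 22, 32, cs), (30, 5, Sam, 24, 27, 15, x2), (30, 5, Sam, 24, 29, 13, x3), (30, 5, Sam, 24, 9, 9, x2), (30, 8, Eve, 8, 11, 9, law), (30, 8, Eve, 8, 22, 32, cs), (30, 8, Eve, 8, 27, 15, x2), (30, 8, Eve, 8, 29, 13, x3), (30, 8, Eve, 8, 9, 9, x2), (30, 8, Kim, 40, 11, 9, law), (30, 8, Kim, 40, 22, 32, cs), (30, 8, Kim, 40, 27, 15, x2), (30, 8, Kim, 40, 29, 13, x3), (30, 8, Kim, 40, 9, 9, x2)}
σ[price ≤ 9]: keep tuples satisfying price ≤ 9 → {(30, 11, Xia, 6, 11, 9, law), (30, 11, Xia, 6, 9, 9, x2), (30, 40, Gus, 13, 11, 9, law), (30, 40, Gus, 13, 9, 9, x2), (30, 5, Sam, 24, 11, 9, law), (30, 5, Sam, 24, 9, 9, x2), (30, 8, Eve, 8, 11, 9, law), (30, 8, Eve, 8, 9, 9, x2), (30, 8, Kim, 40, 11, 9, law), (30, 8, Kim, 40, 9, 9, x2)}
Keep only column(s) cname, price, pid, qty, sid, cid: {(Eve, 9, 30, 8, 8, 11), (Eve, 9, 30, 8, 8, 9), (Gus, 9, 30, 13, 40, 11), (Gus, 9, 30, 13, 40, 9), (Kim, 9, 30, 40, 8, 11), (Kim, 9, 30, 40, 8, 9), (Sam, 9, 30, 24, 5, 11), (Sam, 9, 30, 24, 5, 9), (Xia, 9, 30, 6, 11, 11), (Xia, 9, 30, 6, 11, 9)}
σ[cid = 9]: keep tuples satisfying cid = 9 → {(Eve, 9, 30, 8, 8, 9), (Gus, 9, 30, 13, 40, 9), (Kim, 9, 30, 40, 8, 9), (Sam, 9, 30, 24, 5, 9), (Xia, 9, 30, 6, 11, 9)}
Keep only column(s) cid, qty, price: {(9, 13, 9), (9, 24, 9), (9, 40, 9), (9, 6, 9), (9, 8, 9)}

{(9, 13, 9), (9, 24, 9), (9, 40, 9), (9, 6, 9), (9, 8, 9)}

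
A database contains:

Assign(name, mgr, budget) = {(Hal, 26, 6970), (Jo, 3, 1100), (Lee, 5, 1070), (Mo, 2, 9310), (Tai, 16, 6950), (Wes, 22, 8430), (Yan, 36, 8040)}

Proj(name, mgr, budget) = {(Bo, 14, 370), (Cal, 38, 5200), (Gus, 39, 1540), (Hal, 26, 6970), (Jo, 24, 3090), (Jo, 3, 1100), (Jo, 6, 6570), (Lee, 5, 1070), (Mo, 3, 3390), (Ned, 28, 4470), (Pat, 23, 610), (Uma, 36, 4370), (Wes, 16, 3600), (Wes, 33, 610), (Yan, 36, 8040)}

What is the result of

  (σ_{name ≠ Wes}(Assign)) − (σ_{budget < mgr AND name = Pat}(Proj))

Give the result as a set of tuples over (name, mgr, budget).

Apply σ_{name ≠ Wes}; surviving tuples: {(Hal, 26, 6970), (Jo, 3, 1100), (Lee, 5, 1070), (Mo, 2, 9310), (Tai, 16, 6950), (Yan, 36, 8040)}
Apply σ_{budget < mgr AND name = Pat}; surviving tuples: {}
Difference: {(Hal, 26, 6970), (Jo, 3, 1100), (Lee, 5, 1070), (Mo, 2, 9310), (Tai, 16, 6950), (Yan, 36, 8040)} with {} → {(Hal, 26, 6970), (Jo, 3, 1100), (Lee, 5, 1070), (Mo, 2, 9310), (Tai, 16, 6950), (Yan, 36, 8040)}

{(Hal, 26, 6970), (Jo, 3, 1100), (Lee, 5, 1070), (Mo, 2, 9310), (Tai, 16, 6950), (Yan, 36, 8040)}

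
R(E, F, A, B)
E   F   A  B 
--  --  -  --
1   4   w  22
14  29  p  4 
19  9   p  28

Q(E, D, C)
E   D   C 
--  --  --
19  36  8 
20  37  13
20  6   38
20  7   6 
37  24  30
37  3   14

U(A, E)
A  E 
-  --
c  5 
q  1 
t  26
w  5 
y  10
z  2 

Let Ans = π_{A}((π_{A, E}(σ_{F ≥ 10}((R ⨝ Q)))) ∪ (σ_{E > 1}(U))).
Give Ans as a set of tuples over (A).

Joining R and Q on E yields {(19, 9, p, 28, 36, 8)}.
σ[F ≥ 10]: keep tuples satisfying F ≥ 10 → {}
π_{A, E} gives {}.
σ[E > 1]: keep tuples satisfying E > 1 → {(c, 5), (t, 26), (w, 5), (y, 10), (z, 2)}
Union: {} with {(c, 5), (t, 26), (w, 5), (y, 10), (z, 2)} → {(c, 5), (t, 26), (w, 5), (y, 10), (z, 2)}
π_{A} gives {c, t, w, y, z}.

{c, t, w, y, z}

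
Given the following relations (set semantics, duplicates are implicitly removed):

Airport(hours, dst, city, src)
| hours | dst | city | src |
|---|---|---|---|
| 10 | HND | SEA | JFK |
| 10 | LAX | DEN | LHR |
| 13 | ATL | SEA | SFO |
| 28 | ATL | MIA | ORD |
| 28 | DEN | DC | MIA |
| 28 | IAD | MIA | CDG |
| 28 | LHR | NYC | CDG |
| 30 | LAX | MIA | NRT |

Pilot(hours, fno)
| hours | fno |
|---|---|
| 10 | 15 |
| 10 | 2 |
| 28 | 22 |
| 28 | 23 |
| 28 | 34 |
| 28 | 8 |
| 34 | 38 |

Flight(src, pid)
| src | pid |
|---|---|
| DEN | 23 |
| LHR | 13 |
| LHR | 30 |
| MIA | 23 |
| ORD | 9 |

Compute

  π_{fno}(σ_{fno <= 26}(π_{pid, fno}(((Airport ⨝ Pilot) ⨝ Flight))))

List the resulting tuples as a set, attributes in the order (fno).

{15, 2, 22, 23, 8}

Joining Airport and Pilot on hours yields {(10, HND, SEA, JFK, 15), (10, HND, SEA, JFK, 2), (10, LAX, DEN, LHR, 15), (10, LAX, DEN, LHR, 2), (28, ATL, MIA, ORD, 22), (28, ATL, MIA, ORD, 23), (28, ATL, MIA, ORD, 34), (28, ATL, MIA, ORD, 8), (28, DEN, DC, MIA, 22), (28, DEN, DC, MIA, 23), (28, DEN, DC, MIA, 34), (28, DEN, DC, MIA, 8), (28, IAD, MIA, CDG, 22), (28, IAD, MIA, CDG, 23), (28, IAD, MIA, CDG, 34), (28, IAD, MIA, CDG, 8), (28, LHR, NYC, CDG, 22), (28, LHR, NYC, CDG, 23), (28, LHR, NYC, CDG, 34), (28, LHR, NYC, CDG, 8)}.
Joining (Airport ⨝ Pilot) and Flight on src yields {(10, LAX, DEN, LHR, 15, 13), (10, LAX, DEN, LHR, 15, 30), (10, LAX, DEN, LHR, 2, 13), (10, LAX, DEN, LHR, 2, 30), (28, ATL, MIA, ORD, 22, 9), (28, ATL, MIA, ORD, 23, 9), (28, ATL, MIA, ORD, 34, 9), (28, ATL, MIA, ORD, 8, 9), (28, DEN, DC, MIA, 22, 23), (28, DEN, DC, MIA, 23, 23), (28, DEN, DC, MIA, 34, 23), (28, DEN, DC, MIA, 8, 23)}.
π_{pid, fno} gives {(13, 15), (13, 2), (23, 22), (23, 23), (23, 34), (23, 8), (30, 15), (30, 2), (9, 22), (9, 23), (9, 34), (9, 8)}.
Filtering on fno <= 26 leaves {(13, 15), (13, 2), (23, 22), (23, 23), (23, 8), (30, 15), (30, 2), (9, 22), (9, 23), (9, 8)}.
π_{fno} gives {15, 2, 22, 23, 8} (5 duplicate(s) eliminated).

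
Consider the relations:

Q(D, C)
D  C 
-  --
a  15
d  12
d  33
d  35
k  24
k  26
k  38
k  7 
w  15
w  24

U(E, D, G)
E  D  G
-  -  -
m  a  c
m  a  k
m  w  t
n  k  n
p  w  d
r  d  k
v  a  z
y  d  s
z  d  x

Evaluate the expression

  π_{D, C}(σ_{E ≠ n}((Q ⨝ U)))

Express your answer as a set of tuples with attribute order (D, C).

Joining Q and U on D yields {(a, 15, m, c), (a, 15, m, k), (a, 15, v, z), (d, 12, r, k), (d, 12, y, s), (d, 12, z, x), (d, 33, r, k), (d, 33, y, s), (d, 33, z, x), (d, 35, r, k), (d, 35, y, s), (d, 35, z, x), (k, 24, n, n), (k, 26, n, n), (k, 38, n, n), (k, 7, n, n), (w, 15, m, t), (w, 15, p, d), (w, 24, m, t), (w, 24, p, d)}.
σ[E ≠ n]: keep tuples satisfying E ≠ n → {(a, 15, m, c), (a, 15, m, k), (a, 15, v, z), (d, 12, r, k), (d, 12, y, s), (d, 12, z, x), (d, 33, r, k), (d, 33, y, s), (d, 33, z, x), (d, 35, r, k), (d, 35, y, s), (d, 35, z, x), (w, 15, m, t), (w, 15, p, d), (w, 24, m, t), (w, 24, p, d)}
Projecting to D, C (10 duplicate(s) eliminated): {(a, 15), (d, 12), (d, 33), (d, 35), (w, 15), (w, 24)}

{(a, 15), (d, 12), (d, 33), (d, 35), (w, 15), (w, 24)}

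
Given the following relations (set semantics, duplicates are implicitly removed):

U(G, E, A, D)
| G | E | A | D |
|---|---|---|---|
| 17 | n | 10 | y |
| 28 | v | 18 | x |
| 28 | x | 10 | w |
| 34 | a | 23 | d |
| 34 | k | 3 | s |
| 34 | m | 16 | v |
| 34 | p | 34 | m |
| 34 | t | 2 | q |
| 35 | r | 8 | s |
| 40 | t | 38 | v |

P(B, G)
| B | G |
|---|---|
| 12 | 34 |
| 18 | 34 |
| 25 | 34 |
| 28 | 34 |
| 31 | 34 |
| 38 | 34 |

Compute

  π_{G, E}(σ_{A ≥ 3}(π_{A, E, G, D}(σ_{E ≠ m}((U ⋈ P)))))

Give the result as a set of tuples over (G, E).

{(34, a), (34, k), (34, p)}

Natural join on G: {(34, a, 23, d, 12), (34, a, 23, d, 18), (34, a, 23, d, 25), (34, a, 23, d, 28), (34, a, 23, d, 31), (34, a, 23, d, 38), (34, k, 3, s, 12), (34, k, 3, s, 18), (34, k, 3, s, 25), (34, k, 3, s, 28), (34, k, 3, s, 31), (34, k, 3, s, 38), (34, m, 16, v, 12), (34, m, 16, v, 18), (34, m, 16, v, 25), (34, m, 16, v, 28), (34, m, 16, v, 31), (34, m, 16, v, 38), (34, p, 34, m, 12), (34, p, 34, m, 18), (34, p, 34, m, 25), (34, p, 34, m, 28), (34, p, 34, m, 31), (34, p, 34, m, 38), (34, t, 2, q, 12), (34, t, 2, q, 18), (34, t, 2, q, 25), (34, t, 2, q, 28), (34, t, 2, q, 31), (34, t, 2, q, 38)}
Filtering on E ≠ m leaves {(34, a, 23, d, 12), (34, a, 23, d, 18), (34, a, 23, d, 25), (34, a, 23, d, 28), (34, a, 23, d, 31), (34, a, 23, d, 38), (34, k, 3, s, 12), (34, k, 3, s, 18), (34, k, 3, s, 25), (34, k, 3, s, 28), (34, k, 3, s, 31), (34, k, 3, s, 38), (34, p, 34, m, 12), (34, p, 34, m, 18), (34, p, 34, m, 25), (34, p, 34, m, 28), (34, p, 34, m, 31), (34, p, 34, m, 38), (34, t, 2, q, 12), (34, t, 2, q, 18), (34, t, 2, q, 25), (34, t, 2, q, 28), (34, t, 2, q, 31), (34, t, 2, q, 38)}.
π[A, E, G, D]: project onto (A, E, G, D) (20 duplicate(s) eliminated) → {(2, t, 34, q), (23, a, 34, d), (3, k, 34, s), (34, p, 34, m)}
Filtering on A ≥ 3 leaves {(23, a, 34, d), (3, k, 34, s), (34, p, 34, m)}.
π[G, E]: project onto (G, E) → {(34, a), (34, k), (34, p)}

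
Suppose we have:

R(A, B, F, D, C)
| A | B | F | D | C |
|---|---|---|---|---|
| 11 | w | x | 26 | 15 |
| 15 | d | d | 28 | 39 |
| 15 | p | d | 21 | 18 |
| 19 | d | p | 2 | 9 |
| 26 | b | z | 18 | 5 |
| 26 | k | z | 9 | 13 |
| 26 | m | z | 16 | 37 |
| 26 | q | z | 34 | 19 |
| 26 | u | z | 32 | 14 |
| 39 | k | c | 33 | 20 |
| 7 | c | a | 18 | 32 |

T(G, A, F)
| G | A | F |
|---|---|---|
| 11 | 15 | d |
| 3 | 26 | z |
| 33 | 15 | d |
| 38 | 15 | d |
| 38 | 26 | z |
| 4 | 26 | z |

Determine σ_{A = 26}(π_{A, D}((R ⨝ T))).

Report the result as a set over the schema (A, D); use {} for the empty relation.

{(26, 16), (26, 18), (26, 32), (26, 34), (26, 9)}

R ⋈ T (natural join on A, F): {(15, d, d, 28, 39, 11), (15, d, d, 28, 39, 33), (15, d, d, 28, 39, 38), (15, p, d, 21, 18, 11), (15, p, d, 21, 18, 33), (15, p, d, 21, 18, 38), (26, b, z, 18, 5, 3), (26, b, z, 18, 5, 38), (26, b, z, 18, 5, 4), (26, k, z, 9, 13, 3), (26, k, z, 9, 13, 38), (26, k, z, 9, 13, 4), (26, m, z, 16, 37, 3), (26, m, z, 16, 37, 38), (26, m, z, 16, 37, 4), (26, q, z, 34, 19, 3), (26, q, z, 34, 19, 38), (26, q, z, 34, 19, 4), (26, u, z, 32, 14, 3), (26, u, z, 32, 14, 38), (26, u, z, 32, 14, 4)}
Keep only column(s) A, D (14 duplicate(s) eliminated): {(15, 21), (15, 28), (26, 16), (26, 18), (26, 32), (26, 34), (26, 9)}
Selection A = 26: {(26, 16), (26, 18), (26, 32), (26, 34), (26, 9)}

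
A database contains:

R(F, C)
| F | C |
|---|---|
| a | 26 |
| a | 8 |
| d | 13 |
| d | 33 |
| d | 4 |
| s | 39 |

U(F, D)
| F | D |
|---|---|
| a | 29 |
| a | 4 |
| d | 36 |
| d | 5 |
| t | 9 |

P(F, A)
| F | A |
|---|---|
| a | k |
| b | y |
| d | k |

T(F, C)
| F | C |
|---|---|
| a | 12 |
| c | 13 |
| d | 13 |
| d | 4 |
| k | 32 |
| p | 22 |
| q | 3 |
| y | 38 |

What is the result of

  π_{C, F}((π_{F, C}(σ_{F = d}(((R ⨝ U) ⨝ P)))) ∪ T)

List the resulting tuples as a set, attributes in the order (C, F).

{(12, a), (13, c), (13, d), (22, p), (3, q), (32, k), (33, d), (38, y), (4, d)}

Natural join on F: {(a, 26, 29), (a, 26, 4), (a, 8, 29), (a, 8, 4), (d, 13, 36), (d, 13, 5), (d, 33, 36), (d, 33, 5), (d, 4, 36), (d, 4, 5)}
Natural join on F: {(a, 26, 29, k), (a, 26, 4, k), (a, 8, 29, k), (a, 8, 4, k), (d, 13, 36, k), (d, 13, 5, k), (d, 33, 36, k), (d, 33, 5, k), (d, 4, 36, k), (d, 4, 5, k)}
Selection F = d: {(d, 13, 36, k), (d, 13, 5, k), (d, 33, 36, k), (d, 33, 5, k), (d, 4, 36, k), (d, 4, 5, k)}
π_{F, C} gives {(d, 13), (d, 33), (d, 4)} (3 duplicate(s) eliminated).
Union: {(d, 13), (d, 33), (d, 4)} with {(a, 12), (c, 13), (d, 13), (d, 4), (k, 32), (p, 22), (q, 3), (y, 38)} → {(a, 12), (c, 13), (d, 13), (d, 33), (d, 4), (k, 32), (p, 22), (q, 3), (y, 38)}
π_{C, F} gives {(12, a), (13, c), (13, d), (22, p), (3, q), (32, k), (33, d), (38, y), (4, d)}.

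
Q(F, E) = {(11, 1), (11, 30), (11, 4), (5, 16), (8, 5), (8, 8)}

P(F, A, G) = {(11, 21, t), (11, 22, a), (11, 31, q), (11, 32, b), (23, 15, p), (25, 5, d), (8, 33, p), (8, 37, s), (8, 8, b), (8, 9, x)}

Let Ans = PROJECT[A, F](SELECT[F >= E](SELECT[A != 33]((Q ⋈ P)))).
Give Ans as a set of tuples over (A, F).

{(21, 11), (22, 11), (31, 11), (32, 11), (37, 8), (8, 8), (9, 8)}

Natural join on F: {(11, 1, 21, t), (11, 1, 22, a), (11, 1, 31, q), (11, 1, 32, b), (11, 30, 21, t), (11, 30, 22, a), (11, 30, 31, q), (11, 30, 32, b), (11, 4, 21, t), (11, 4, 22, a), (11, 4, 31, q), (11, 4, 32, b), (8, 5, 33, p), (8, 5, 37, s), (8, 5, 8, b), (8, 5, 9, x), (8, 8, 33, p), (8, 8, 37, s), (8, 8, 8, b), (8, 8, 9, x)}
Selection A != 33: {(11, 1, 21, t), (11, 1, 22, a), (11, 1, 31, q), (11, 1, 32, b), (11, 30, 21, t), (11, 30, 22, a), (11, 30, 31, q), (11, 30, 32, b), (11, 4, 21, t), (11, 4, 22, a), (11, 4, 31, q), (11, 4, 32, b), (8, 5, 37, s), (8, 5, 8, b), (8, 5, 9, x), (8, 8, 37, s), (8, 8, 8, b), (8, 8, 9, x)}
Selection F >= E: {(11, 1, 21, t), (11, 1, 22, a), (11, 1, 31, q), (11, 1, 32, b), (11, 4, 21, t), (11, 4, 22, a), (11, 4, 31, q), (11, 4, 32, b), (8, 5, 37, s), (8, 5, 8, b), (8, 5, 9, x), (8, 8, 37, s), (8, 8, 8, b), (8, 8, 9, x)}
π[A, F]: project onto (A, F) (7 duplicate(s) eliminated) → {(21, 11), (22, 11), (31, 11), (32, 11), (37, 8), (8, 8), (9, 8)}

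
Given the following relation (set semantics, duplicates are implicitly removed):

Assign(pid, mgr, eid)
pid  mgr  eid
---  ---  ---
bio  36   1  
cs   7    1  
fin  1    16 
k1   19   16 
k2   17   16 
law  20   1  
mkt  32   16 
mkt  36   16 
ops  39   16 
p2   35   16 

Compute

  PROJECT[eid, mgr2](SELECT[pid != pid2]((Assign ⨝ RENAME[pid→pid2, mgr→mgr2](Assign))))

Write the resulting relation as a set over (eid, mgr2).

ρ[pid→pid2, mgr→mgr2]: schema becomes (pid2, mgr2, eid); tuples unchanged.
Assign ⋈ RENAME[pid→pid2, mgr→mgr2](Assign) (natural join on eid): {(bio, 36, 1, bio, 36), (bio, 36, 1, cs, 7), (bio, 36, 1, law, 20), (cs, 7, 1, bio, 36), (cs, 7, 1, cs, 7), (cs, 7, 1, law, 20), (fin, 1, 16, fin, 1), (fin, 1, 16, k1, 19), (fin, 1, 16, k2, 17), (fin, 1, 16, mkt, 32), (fin, 1, 16, mkt, 36), (fin, 1, 16, ops, 39), (fin, 1, 16, p2, 35), (k1, 19, 16, fin, 1), (k1, 19, 16, k1, 19), (k1, 19, 16, k2, 17), (k1, 19, 16, mkt, 32), (k1, 19, 16, mkt, 36), (k1, 19, 16, ops, 39), (k1, 19, 16, p2, 35), (k2, 17, 16, fin, 1), (k2, 17, 16, k1, 19), (k2, 17, 16, k2, 17), (k2, 17, 16, mkt, 32), (k2, 17, 16, mkt, 36), (k2, 17, 16, ops, 39), (k2, 17, 16, p2, 35), (law, 20, 1, bio, 36), (law, 20, 1, cs, 7), (law, 20, 1, law, 20), (mkt, 32, 16, fin, 1), (mkt, 32, 16, k1, 19), (mkt, 32, 16, k2, 17), (mkt, 32, 16, mkt, 32), (mkt, 32, 16, mkt, 36), (mkt, 32, 16, ops, 39), (mkt, 32, 16, p2, 35), (mkt, 36, 16, fin, 1), (mkt, 36, 16, k1, 19), (mkt, 36, 16, k2, 17), (mkt, 36, 16, mkt, 32), (mkt, 36, 16, mkt, 36), (mkt, 36, 16, ops, 39), (mkt, 36, 16, p2, 35), (ops, 39, 16, fin, 1), (ops, 39, 16, k1, 19), (ops, 39, 16, k2, 17), (ops, 39, 16, mkt, 32), (ops, 39, 16, mkt, 36), (ops, 39, 16, ops, 39), (ops, 39, 16, p2, 35), (p2, 35, 16, fin, 1), (p2, 35, 16, k1, 19), (p2, 35, 16, k2, 17), (p2, 35, 16, mkt, 32), (p2, 35, 16, mkt, 36), (p2, 35, 16, ops, 39), (p2, 35, 16, p2, 35)}
Selection pid != pid2: {(bio, 36, 1, cs, 7), (bio, 36, 1, law, 20), (cs, 7, 1, bio, 36), (cs, 7, 1, law, 20), (fin, 1, 16, k1, 19), (fin, 1, 16, k2, 17), (fin, 1, 16, mkt, 32), (fin, 1, 16, mkt, 36), (fin, 1, 16, ops, 39), (fin, 1, 16, p2, 35), (k1, 19, 16, fin, 1), (k1, 19, 16, k2, 17), (k1, 19, 16, mkt, 32), (k1, 19, 16, mkt, 36), (k1, 19, 16, ops, 39), (k1, 19, 16, p2, 35), (k2, 17, 16, fin, 1), (k2, 17, 16, k1, 19), (k2, 17, 16, mkt, 32), (k2, 17, 16, mkt, 36), (k2, 17, 16, ops, 39), (k2, 17, 16, p2, 35), (law, 20, 1, bio, 36), (law, 20, 1, cs, 7), (mkt, 32, 16, fin, 1), (mkt, 32, 16, k1, 19), (mkt, 32, 16, k2, 17), (mkt, 32, 16, ops, 39), (mkt, 32, 16, p2, 35), (mkt, 36, 16, fin, 1), (mkt, 36, 16, k1, 19), (mkt, 36, 16, k2, 17), (mkt, 36, 16, ops, 39), (mkt, 36, 16, p2, 35), (ops, 39, 16, fin, 1), (ops, 39, 16, k1, 19), (ops, 39, 16, k2, 17), (ops, 39, 16, mkt, 32), (ops, 39, 16, mkt, 36), (ops, 39, 16, p2, 35), (p2, 35, 16, fin, 1), (p2, 35, 16, k1, 19), (p2, 35, 16, k2, 17), (p2, 35, 16, mkt, 32), (p2, 35, 16, mkt, 36), (p2, 35, 16, ops, 39)}
π_{eid, mgr2} gives {(1, 20), (1, 36), (1, 7), (16, 1), (16, 17), (16, 19), (16, 32), (16, 35), (16, 36), (16, 39)} (36 duplicate(s) eliminated).

{(1, 20), (1, 36), (1, 7), (16, 1), (16, 17), (16, 19), (16, 32), (16, 35), (16, 36), (16, 39)}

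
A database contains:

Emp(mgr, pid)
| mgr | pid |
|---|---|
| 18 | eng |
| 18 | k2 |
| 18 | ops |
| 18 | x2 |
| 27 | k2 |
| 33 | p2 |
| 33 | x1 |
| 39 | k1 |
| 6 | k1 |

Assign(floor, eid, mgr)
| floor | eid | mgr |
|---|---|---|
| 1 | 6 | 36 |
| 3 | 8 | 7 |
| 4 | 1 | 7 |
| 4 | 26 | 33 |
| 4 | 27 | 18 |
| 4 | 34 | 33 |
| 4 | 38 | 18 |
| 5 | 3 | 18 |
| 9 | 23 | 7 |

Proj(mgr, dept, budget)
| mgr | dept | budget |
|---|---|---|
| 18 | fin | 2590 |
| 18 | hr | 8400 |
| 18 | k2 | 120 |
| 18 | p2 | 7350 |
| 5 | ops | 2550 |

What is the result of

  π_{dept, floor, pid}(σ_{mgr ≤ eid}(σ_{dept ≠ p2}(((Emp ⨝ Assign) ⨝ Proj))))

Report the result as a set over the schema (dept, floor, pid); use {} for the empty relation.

{(fin, 4, eng), (fin, 4, k2), (fin, 4, ops), (fin, 4, x2), (hr, 4, eng), (hr, 4, k2), (hr, 4, ops), (hr, 4, x2), (k2, 4, eng), (k2, 4, k2), (k2, 4, ops), (k2, 4, x2)}

Emp ⋈ Assign (natural join on mgr): {(18, eng, 4, 27), (18, eng, 4, 38), (18, eng, 5, 3), (18, k2, 4, 27), (18, k2, 4, 38), (18, k2, 5, 3), (18, ops, 4, 27), (18, ops, 4, 38), (18, ops, 5, 3), (18, x2, 4, 27), (18, x2, 4, 38), (18, x2, 5, 3), (33, p2, 4, 26), (33, p2, 4, 34), (33, x1, 4, 26), (33, x1, 4, 34)}
(Emp ⨝ Assign) ⋈ Proj (natural join on mgr): {(18, eng, 4, 27, fin, 2590), (18, eng, 4, 27, hr, 8400), (18, eng, 4, 27, k2, 120), (18, eng, 4, 27, p2, 7350), (18, eng, 4, 38, fin, 2590), (18, eng, 4, 38, hr, 8400), (18, eng, 4, 38, k2, 120), (18, eng, 4, 38, p2, 7350), (18, eng, 5, 3, fin, 2590), (18, eng, 5, 3, hr, 8400), (18, eng, 5, 3, k2, 120), (18, eng, 5, 3, p2, 7350), (18, k2, 4, 27, fin, 2590), (18, k2, 4, 27, hr, 8400), (18, k2, 4, 27, k2, 120), (18, k2, 4, 27, p2, 7350), (18, k2, 4, 38, fin, 2590), (18, k2, 4, 38, hr, 8400), (18, k2, 4, 38, k2, 120), (18, k2, 4, 38, p2, 7350), (18, k2, 5, 3, fin, 2590), (18, k2, 5, 3, hr, 8400), (18, k2, 5, 3, k2, 120), (18, k2, 5, 3, p2, 7350), (18, ops, 4, 27, fin, 2590), (18, ops, 4, 27, hr, 8400), (18, ops, 4, 27, k2, 120), (18, ops, 4, 27, p2, 7350), (18, ops, 4, 38, fin, 2590), (18, ops, 4, 38, hr, 8400), (18, ops, 4, 38, k2, 120), (18, ops, 4, 38, p2, 7350), (18, ops, 5, 3, fin, 2590), (18, ops, 5, 3, hr, 8400), (18, ops, 5, 3, k2, 120), (18, ops, 5, 3, p2, 7350), (18, x2, 4, 27, fin, 2590), (18, x2, 4, 27, hr, 8400), (18, x2, 4, 27, k2, 120), (18, x2, 4, 27, p2, 7350), (18, x2, 4, 38, fin, 2590), (18, x2, 4, 38, hr, 8400), (18, x2, 4, 38, k2, 120), (18, x2, 4, 38, p2, 7350), (18, x2, 5, 3, fin, 2590), (18, x2, 5, 3, hr, 8400), (18, x2, 5, 3, k2, 120), (18, x2, 5, 3, p2, 7350)}
σ[dept ≠ p2]: keep tuples satisfying dept ≠ p2 → {(18, eng, 4, 27, fin, 2590), (18, eng, 4, 27, hr, 8400), (18, eng, 4, 27, k2, 120), (18, eng, 4, 38, fin, 2590), (18, eng, 4, 38, hr, 8400), (18, eng, 4, 38, k2, 120), (18, eng, 5, 3, fin, 2590), (18, eng, 5, 3, hr, 8400), (18, eng, 5, 3, k2, 120), (18, k2, 4, 27, fin, 2590), (18, k2, 4, 27, hr, 8400), (18, k2, 4, 27, k2, 120), (18, k2, 4, 38, fin, 2590), (18, k2, 4, 38, hr, 8400), (18, k2, 4, 38, k2, 120), (18, k2, 5, 3, fin, 2590), (18, k2, 5, 3, hr, 8400), (18, k2, 5, 3, k2, 120), (18, ops, 4, 27, fin, 2590), (18, ops, 4, 27, hr, 8400), (18, ops, 4, 27, k2, 120), (18, ops, 4, 38, fin, 2590), (18, ops, 4, 38, hr, 8400), (18, ops, 4, 38, k2, 120), (18, ops, 5, 3, fin, 2590), (18, ops, 5, 3, hr, 8400), (18, ops, 5, 3, k2, 120), (18, x2, 4, 27, fin, 2590), (18, x2, 4, 27, hr, 8400), (18, x2, 4, 27, k2, 120), (18, x2, 4, 38, fin, 2590), (18, x2, 4, 38, hr, 8400), (18, x2, 4, 38, k2, 120), (18, x2, 5, 3, fin, 2590), (18, x2, 5, 3, hr, 8400), (18, x2, 5, 3, k2, 120)}
σ[mgr ≤ eid]: keep tuples satisfying mgr ≤ eid → {(18, eng, 4, 27, fin, 2590), (18, eng, 4, 27, hr, 8400), (18, eng, 4, 27, k2, 120), (18, eng, 4, 38, fin, 2590), (18, eng, 4, 38, hr, 8400), (18, eng, 4, 38, k2, 120), (18, k2, 4, 27, fin, 2590), (18, k2, 4, 27, hr, 8400), (18, k2, 4, 27, k2, 120), (18, k2, 4, 38, fin, 2590), (18, k2, 4, 38, hr, 8400), (18, k2, 4, 38, k2, 120), (18, ops, 4, 27, fin, 2590), (18, ops, 4, 27, hr, 8400), (18, ops, 4, 27, k2, 120), (18, ops, 4, 38, fin, 2590), (18, ops, 4, 38, hr, 8400), (18, ops, 4, 38, k2, 120), (18, x2, 4, 27, fin, 2590), (18, x2, 4, 27, hr, 8400), (18, x2, 4, 27, k2, 120), (18, x2, 4, 38, fin, 2590), (18, x2, 4, 38, hr, 8400), (18, x2, 4, 38, k2, 120)}
Projecting to dept, floor, pid (12 duplicate(s) eliminated): {(fin, 4, eng), (fin, 4, k2), (fin, 4, ops), (fin, 4, x2), (hr, 4, eng), (hr, 4, k2), (hr, 4, ops), (hr, 4, x2), (k2, 4, eng), (k2, 4, k2), (k2, 4, ops), (k2, 4, x2)}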